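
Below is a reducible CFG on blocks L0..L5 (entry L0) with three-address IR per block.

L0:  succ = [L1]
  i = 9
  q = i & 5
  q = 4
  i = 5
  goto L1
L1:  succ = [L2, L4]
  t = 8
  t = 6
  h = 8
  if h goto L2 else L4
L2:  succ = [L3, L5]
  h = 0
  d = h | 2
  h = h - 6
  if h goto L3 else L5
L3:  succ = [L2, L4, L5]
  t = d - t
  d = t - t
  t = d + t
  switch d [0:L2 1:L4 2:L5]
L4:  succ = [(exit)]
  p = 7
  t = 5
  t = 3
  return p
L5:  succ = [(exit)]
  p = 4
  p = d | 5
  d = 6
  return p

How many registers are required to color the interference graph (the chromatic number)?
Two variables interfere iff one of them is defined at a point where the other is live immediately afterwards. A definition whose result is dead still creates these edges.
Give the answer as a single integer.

def/use:
  L0 def {i,q} use ∅
  L1 def {h,t} use ∅
  L2 def {d,h} use ∅
  L3 def {d,t} use {d,t}
  L4 def {p,t} use ∅
  L5 def {d,p} use {d}

Backward fixpoint:
  L0 li=∅ lo=∅
  L1 li=∅ lo={t}
  L2 li={t} lo={d,t}
  L3 li={d,t} lo={d,t}
  L4 li=∅ lo=∅
  L5 li={d} lo=∅

Interference:
  d — {h,p,t}
  h — {d,t}
  i — ∅
  p — {d,t}
  q — ∅
  t — {d,h,p}

Chromatic number:
  lower bound: {d,h,t} mutually conflict ⇒ χ ≥ 3
  assign d→R0 h→R2 i→R0 p→R2 q→R0 t→R1 — no edge inside a register ⇒ χ ≤ 3
  χ = 3

Answer: 3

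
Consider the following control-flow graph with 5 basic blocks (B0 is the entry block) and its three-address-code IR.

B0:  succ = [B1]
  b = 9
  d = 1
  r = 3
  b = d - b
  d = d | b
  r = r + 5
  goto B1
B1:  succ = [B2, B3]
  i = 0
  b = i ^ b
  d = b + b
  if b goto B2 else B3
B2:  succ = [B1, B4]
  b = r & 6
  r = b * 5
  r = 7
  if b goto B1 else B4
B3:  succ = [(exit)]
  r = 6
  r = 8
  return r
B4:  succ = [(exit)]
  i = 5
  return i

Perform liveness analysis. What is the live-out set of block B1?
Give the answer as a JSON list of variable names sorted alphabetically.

Answer: ["r"]

Working:
Per-block:
  B0 def {b,d,r} use ∅
  B1 def {b,d,i} use {b}
  B2 def {b,r} use {r}
  B3 def {r} use ∅
  B4 def {i} use ∅

Live sets:
  live B0: ∅→{b,r}
  live B1: {b,r}→{r}
  live B2: {r}→{b,r}
  live B3: ∅→∅
  live B4: ∅→∅

live-out(B1) = ["r"]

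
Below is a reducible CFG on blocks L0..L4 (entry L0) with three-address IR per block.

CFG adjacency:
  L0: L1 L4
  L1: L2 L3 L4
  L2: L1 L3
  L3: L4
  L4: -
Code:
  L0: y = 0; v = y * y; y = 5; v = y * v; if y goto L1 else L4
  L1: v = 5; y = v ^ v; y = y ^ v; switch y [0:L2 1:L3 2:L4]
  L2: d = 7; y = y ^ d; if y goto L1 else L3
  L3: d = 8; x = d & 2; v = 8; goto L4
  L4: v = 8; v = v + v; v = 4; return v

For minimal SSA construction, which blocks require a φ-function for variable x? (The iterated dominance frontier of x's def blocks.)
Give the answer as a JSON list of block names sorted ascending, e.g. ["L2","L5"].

Answer: ["L4"]

Analysis:
idom tree: L1←L0 L2←L1 L3←L1 L4←L0
Join-block Dom:
  L1: preds {L0,L2}: {L0} ∩ {L0,L1,L2} = {L0}; idom=L0
  L3: preds {L1,L2}: {L0,L1} ∩ {L0,L1,L2} = {L0,L1}; idom=L1
  L4: preds {L0,L1,L3}: {L0} ∩ {L0,L1} ∩ {L0,L1,L3} = {L0}; idom=L0

Frontier:
  L1←L0: walk · to L0
  L1←L2: walk L2→L1 to L0
  L3←L1: walk · to L1
  L3←L2: walk L2 to L1
  L4←L0: walk · to L0
  L4←L1: walk L1 to L0
  L4←L3: walk L3→L1 to L0
  L0: DF=∅
  L1: DF={L1,L4}
  L2: DF={L1,L3}
  L3: DF={L4}
  L4: DF=∅

φ for x: defs {L3}
  DF⁺ = {L4}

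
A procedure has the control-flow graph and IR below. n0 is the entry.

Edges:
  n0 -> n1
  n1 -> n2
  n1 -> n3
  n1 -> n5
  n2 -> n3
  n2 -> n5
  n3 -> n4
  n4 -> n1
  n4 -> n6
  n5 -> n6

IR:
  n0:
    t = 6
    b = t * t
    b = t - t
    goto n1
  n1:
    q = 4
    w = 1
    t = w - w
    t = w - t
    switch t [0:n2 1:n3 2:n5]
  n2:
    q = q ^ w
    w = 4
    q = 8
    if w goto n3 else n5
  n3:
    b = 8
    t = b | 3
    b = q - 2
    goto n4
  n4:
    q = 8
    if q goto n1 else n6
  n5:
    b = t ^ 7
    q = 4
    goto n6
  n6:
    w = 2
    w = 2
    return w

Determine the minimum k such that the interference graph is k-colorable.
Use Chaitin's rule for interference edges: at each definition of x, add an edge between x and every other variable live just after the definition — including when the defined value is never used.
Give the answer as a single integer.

Answer: 3

Analysis:
Per-block:
  n0 def {b,t} use ∅
  n1 def {q,t,w} use ∅
  n2 def {q,w} use {q,w}
  n3 def {b,t} use {q}
  n4 def {q} use ∅
  n5 def {b,q} use {t}
  n6 def {w} use ∅

Live sets:
  live n0: ∅→∅
  live n1: ∅→{q,t,w}
  live n2: {q,t,w}→{q,t}
  live n3: {q}→∅
  live n4: ∅→∅
  live n5: {t}→∅
  live n6: ∅→∅

Interference:
  b — {q,t}
  q — {b,t,w}
  t — {b,q,w}
  w — {q,t}

Chromatic number:
  lower bound: {b,q,t} mutually conflict ⇒ χ ≥ 3
  assign b→r2 q→r0 t→r1 w→r2 — no edge inside a register ⇒ χ ≤ 3
  χ = 3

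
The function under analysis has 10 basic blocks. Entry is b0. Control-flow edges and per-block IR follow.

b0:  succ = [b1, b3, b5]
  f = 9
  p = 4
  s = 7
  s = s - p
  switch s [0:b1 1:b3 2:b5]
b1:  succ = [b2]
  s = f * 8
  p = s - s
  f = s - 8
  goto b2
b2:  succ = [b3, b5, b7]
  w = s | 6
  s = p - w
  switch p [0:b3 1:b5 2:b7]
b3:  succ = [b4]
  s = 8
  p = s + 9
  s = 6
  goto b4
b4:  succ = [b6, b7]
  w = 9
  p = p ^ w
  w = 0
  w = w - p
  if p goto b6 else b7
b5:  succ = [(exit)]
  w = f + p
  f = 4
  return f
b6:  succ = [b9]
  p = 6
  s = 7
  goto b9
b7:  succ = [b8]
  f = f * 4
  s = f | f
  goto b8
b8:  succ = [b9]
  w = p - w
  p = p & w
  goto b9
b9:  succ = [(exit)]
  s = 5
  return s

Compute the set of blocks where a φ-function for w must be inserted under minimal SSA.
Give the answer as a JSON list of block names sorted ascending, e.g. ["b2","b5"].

Answer: ["b3", "b5", "b7", "b9"]

Analysis:
idom tree: b1←b0 b2←b1 b3←b0 b4←b3 b5←b0 b6←b4 b7←b0 b8←b7 b9←b0
Join-block Dom:
  b3: preds {b0,b2}: {b0} ∩ {b0,b1,b2} = {b0}; idom=b0
  b5: preds {b0,b2}: {b0} ∩ {b0,b1,b2} = {b0}; idom=b0
  b7: preds {b2,b4}: {b0,b1,b2} ∩ {b0,b3,b4} = {b0}; idom=b0
  b9: preds {b6,b8}: {b0,b3,b4,b6} ∩ {b0,b7,b8} = {b0}; idom=b0

Frontier:
  b3←b0: walk · to b0
  b3←b2: walk b2→b1 to b0
  b5←b0: walk · to b0
  b5←b2: walk b2→b1 to b0
  b7←b2: walk b2→b1 to b0
  b7←b4: walk b4→b3 to b0
  b9←b6: walk b6→b4→b3 to b0
  b9←b8: walk b8→b7 to b0
  DF(b0)=∅
  DF(b1)={b3,b5,b7}
  DF(b2)={b3,b5,b7}
  DF(b3)={b7,b9}
  DF(b4)={b7,b9}
  DF(b5)=∅
  DF(b6)={b9}
  DF(b7)={b9}
  DF(b8)={b9}
  DF(b9)=∅

φ for w: defs {b2,b4,b5,b8}
  DF⁺ = {b3,b5,b7,b9}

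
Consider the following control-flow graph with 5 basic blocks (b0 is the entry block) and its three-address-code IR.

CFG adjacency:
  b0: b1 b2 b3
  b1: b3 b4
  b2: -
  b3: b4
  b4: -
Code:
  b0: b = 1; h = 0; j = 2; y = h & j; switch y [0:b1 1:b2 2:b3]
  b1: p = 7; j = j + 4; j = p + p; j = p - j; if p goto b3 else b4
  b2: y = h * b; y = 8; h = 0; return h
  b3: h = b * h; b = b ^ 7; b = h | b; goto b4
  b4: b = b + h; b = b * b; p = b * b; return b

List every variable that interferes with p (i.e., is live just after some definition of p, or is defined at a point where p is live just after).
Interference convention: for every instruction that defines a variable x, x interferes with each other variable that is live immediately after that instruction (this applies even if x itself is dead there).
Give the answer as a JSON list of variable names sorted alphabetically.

Per-block:
  b0: def={b,h,j,y} ue=∅
  b1: def={j,p} ue={j}
  b2: def={h,y} ue={b,h}
  b3: def={b,h} ue={b,h}
  b4: def={b,p} ue={b,h}

Backward fixpoint:
  b0 li=∅ lo={b,h,j}
  b1 li={b,h,j} lo={b,h}
  b2 li={b,h} lo=∅
  b3 li={b,h} lo={b,h}
  b4 li={b,h} lo=∅

Interfere edges:
  b — {h,j,p,y}
  h — {b,j,p,y}
  j — {b,h,p,y}
  p — {b,h,j}
  y — {b,h,j}

N(p) = ["b", "h", "j"]

Answer: ["b", "h", "j"]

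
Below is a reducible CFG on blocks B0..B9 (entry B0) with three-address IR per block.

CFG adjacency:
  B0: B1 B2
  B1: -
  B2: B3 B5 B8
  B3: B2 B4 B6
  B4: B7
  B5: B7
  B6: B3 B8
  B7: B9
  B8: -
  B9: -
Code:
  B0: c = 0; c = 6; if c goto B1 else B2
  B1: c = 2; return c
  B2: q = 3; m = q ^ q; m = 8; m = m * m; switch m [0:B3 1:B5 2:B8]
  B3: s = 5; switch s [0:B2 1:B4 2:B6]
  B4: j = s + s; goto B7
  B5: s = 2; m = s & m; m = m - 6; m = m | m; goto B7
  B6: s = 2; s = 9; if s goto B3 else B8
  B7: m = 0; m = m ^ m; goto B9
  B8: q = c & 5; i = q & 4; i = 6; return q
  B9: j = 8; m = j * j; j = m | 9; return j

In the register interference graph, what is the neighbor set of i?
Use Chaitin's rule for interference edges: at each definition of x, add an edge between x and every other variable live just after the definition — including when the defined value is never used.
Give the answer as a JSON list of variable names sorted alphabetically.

Answer: ["q"]

Working:
Block summaries:
  B0: {c} / ∅
  B1: {c} / ∅
  B2: {m,q} / ∅
  B3: {s} / ∅
  B4: {j} / {s}
  B5: {m,s} / {m}
  B6: {s} / ∅
  B7: {m} / ∅
  B8: {i,q} / {c}
  B9: {j,m} / ∅

Live sets:
  B0: in=∅ out={c}
  B1: in=∅ out=∅
  B2: in={c} out={c,m}
  B3: in={c} out={c,s}
  B4: in={s} out=∅
  B5: in={m} out=∅
  B6: in={c} out={c}
  B7: in=∅ out=∅
  B8: in={c} out=∅
  B9: in=∅ out=∅

Conflict graph:
  c — {m,q,s}
  i — {q}
  j — ∅
  m — {c,s}
  q — {c,i}
  s — {c,m}

N(i) = ["q"]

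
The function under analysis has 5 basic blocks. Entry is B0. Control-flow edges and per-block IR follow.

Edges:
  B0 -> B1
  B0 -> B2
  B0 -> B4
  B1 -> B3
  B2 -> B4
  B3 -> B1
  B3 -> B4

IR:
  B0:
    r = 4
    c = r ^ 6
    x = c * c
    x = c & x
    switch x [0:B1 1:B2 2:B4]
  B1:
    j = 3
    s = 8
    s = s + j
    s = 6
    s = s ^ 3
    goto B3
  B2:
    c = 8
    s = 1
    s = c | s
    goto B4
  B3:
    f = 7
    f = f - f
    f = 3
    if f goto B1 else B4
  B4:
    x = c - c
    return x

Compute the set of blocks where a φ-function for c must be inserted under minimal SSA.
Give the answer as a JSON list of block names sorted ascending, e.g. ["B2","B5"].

idom tree: B1←B0 B2←B0 B3←B1 B4←B0
Join-block Dom:
  B1: preds {B0,B3}: {B0} ∩ {B0,B1,B3} = {B0}; idom=B0
  B4: preds {B0,B2,B3}: {B0} ∩ {B0,B2} ∩ {B0,B1,B3} = {B0}; idom=B0

DF walk-up:
  join B1 pred B0: · stop@B0
  join B1 pred B3: B3→B1 stop@B0
  join B4 pred B0: · stop@B0
  join B4 pred B2: B2 stop@B0
  join B4 pred B3: B3→B1 stop@B0
  DF(B0)=∅
  DF(B1)={B1,B4}
  DF(B2)={B4}
  DF(B3)={B1,B4}
  DF(B4)=∅

φ for c: defs {B0,B2}
  DF⁺ = {B4}

Answer: ["B4"]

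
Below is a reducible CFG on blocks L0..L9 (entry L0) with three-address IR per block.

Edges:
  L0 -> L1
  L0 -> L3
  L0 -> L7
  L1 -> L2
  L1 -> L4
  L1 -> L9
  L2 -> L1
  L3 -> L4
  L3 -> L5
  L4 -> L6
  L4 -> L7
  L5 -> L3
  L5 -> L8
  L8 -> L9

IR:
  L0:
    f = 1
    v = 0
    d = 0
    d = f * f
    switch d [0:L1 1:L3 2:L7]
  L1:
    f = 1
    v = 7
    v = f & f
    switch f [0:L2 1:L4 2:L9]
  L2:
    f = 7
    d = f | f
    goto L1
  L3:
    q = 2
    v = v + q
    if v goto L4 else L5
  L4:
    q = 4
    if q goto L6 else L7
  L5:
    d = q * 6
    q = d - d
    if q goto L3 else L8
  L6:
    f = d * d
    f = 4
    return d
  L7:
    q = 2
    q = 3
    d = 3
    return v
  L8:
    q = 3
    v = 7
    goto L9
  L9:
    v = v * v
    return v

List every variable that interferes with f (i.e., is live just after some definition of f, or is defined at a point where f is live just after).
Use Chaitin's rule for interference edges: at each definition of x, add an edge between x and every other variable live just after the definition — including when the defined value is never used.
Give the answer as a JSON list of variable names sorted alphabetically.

Answer: ["d", "v"]

Working:
Block summaries:
  L0: def={d,f,v} ue=∅
  L1: def={f,v} ue=∅
  L2: def={d,f} ue=∅
  L3: def={q,v} ue={v}
  L4: def={q} ue=∅
  L5: def={d,q} ue={q}
  L6: def={f} ue={d}
  L7: def={d,q} ue={v}
  L8: def={q,v} ue=∅
  L9: def={v} ue={v}

Liveness:
  L0 li=∅ lo={d,v}
  L1 li={d} lo={d,v}
  L2 li=∅ lo={d}
  L3 li={d,v} lo={d,q,v}
  L4 li={d,v} lo={d,v}
  L5 li={q,v} lo={d,v}
  L6 li={d} lo=∅
  L7 li={v} lo=∅
  L8 li=∅ lo={v}
  L9 li={v} lo=∅

Interference:
  d: {f,q,v}
  f: {d,v}
  q: {d,v}
  v: {d,f,q}

N(f) = ["d", "v"]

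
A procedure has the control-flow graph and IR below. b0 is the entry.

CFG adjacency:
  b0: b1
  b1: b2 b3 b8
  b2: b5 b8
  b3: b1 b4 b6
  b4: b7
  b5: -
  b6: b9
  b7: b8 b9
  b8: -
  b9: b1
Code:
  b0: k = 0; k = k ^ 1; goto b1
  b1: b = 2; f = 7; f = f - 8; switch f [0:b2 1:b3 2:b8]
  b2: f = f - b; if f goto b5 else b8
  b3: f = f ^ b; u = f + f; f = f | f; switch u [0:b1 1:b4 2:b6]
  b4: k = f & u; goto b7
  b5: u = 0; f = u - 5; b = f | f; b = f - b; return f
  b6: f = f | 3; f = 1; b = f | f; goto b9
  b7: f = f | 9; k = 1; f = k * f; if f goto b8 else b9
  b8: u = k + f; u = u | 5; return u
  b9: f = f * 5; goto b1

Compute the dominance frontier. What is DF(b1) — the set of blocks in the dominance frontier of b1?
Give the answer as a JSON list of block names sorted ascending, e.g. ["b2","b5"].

Answer: ["b1"]

Analysis:
idom tree: b1←b0 b2←b1 b3←b1 b4←b3 b5←b2 b6←b3 b7←b4 b8←b1 b9←b3
Dom at joins:
  b1: preds {b0,b3,b9}: {b0} ∩ {b0,b1,b3} ∩ {b0,b1,b3,b9} = {b0}; idom=b0
  b8: preds {b1,b2,b7}: {b0,b1} ∩ {b0,b1,b2} ∩ {b0,b1,b3,b4,b7} = {b0,b1}; idom=b1
  b9: preds {b6,b7}: {b0,b1,b3,b6} ∩ {b0,b1,b3,b4,b7} = {b0,b1,b3}; idom=b3

DF walk-up:
  join b1 pred b0: · stop@b0
  join b1 pred b3: b3→b1 stop@b0
  join b1 pred b9: b9→b3→b1 stop@b0
  join b8 pred b1: · stop@b1
  join b8 pred b2: b2 stop@b1
  join b8 pred b7: b7→b4→b3 stop@b1
  join b9 pred b6: b6 stop@b3
  join b9 pred b7: b7→b4 stop@b3
  DF(b0)=∅
  DF(b1)={b1}
  DF(b2)={b8}
  DF(b3)={b1,b8}
  DF(b4)={b8,b9}
  DF(b5)=∅
  DF(b6)={b9}
  DF(b7)={b8,b9}
  DF(b8)=∅
  DF(b9)={b1}

DF(b1) = ["b1"]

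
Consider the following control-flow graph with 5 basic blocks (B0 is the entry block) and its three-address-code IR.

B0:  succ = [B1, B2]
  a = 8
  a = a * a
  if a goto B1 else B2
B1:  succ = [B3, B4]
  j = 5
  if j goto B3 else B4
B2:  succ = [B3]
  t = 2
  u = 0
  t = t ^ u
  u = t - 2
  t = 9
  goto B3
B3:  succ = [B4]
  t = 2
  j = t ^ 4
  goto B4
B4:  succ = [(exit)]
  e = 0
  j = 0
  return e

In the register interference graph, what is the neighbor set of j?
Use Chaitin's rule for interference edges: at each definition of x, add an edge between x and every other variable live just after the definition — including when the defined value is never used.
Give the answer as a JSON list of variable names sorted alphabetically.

Block summaries:
  B0 def {a} use ∅
  B1 def {j} use ∅
  B2 def {t,u} use ∅
  B3 def {j,t} use ∅
  B4 def {e,j} use ∅

Liveness:
  B0 li=∅ lo=∅
  B1 li=∅ lo=∅
  B2 li=∅ lo=∅
  B3 li=∅ lo=∅
  B4 li=∅ lo=∅

Interference:
  a — ∅
  e — {j}
  j — {e}
  t — {u}
  u — {t}

N(j) = ["e"]

Answer: ["e"]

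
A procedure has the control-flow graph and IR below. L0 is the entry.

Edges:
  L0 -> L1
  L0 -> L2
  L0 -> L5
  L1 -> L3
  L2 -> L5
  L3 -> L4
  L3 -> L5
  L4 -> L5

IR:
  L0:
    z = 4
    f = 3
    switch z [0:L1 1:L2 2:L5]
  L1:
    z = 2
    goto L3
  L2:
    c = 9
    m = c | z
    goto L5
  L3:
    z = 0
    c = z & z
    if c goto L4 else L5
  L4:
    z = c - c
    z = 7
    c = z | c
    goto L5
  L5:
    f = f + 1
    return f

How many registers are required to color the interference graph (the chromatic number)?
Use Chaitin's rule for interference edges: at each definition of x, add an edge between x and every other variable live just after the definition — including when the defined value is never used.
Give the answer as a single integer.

Block summaries:
  L0: def={f,z} ue=∅
  L1: def={z} ue=∅
  L2: def={c,m} ue={z}
  L3: def={c,z} ue=∅
  L4: def={c,z} ue={c}
  L5: def={f} ue={f}

Liveness:
  L0: in=∅ out={f,z}
  L1: in={f} out={f}
  L2: in={f,z} out={f}
  L3: in={f} out={c,f}
  L4: in={c,f} out={f}
  L5: in={f} out=∅

Conflict graph:
  c — {f,z}
  f — {c,m,z}
  m — {f}
  z — {c,f}

Chromatic number:
  lower bound: {c,f,z} mutually conflict ⇒ χ ≥ 3
  assign c→c1 f→c0 m→c1 z→c2 — no edge inside a register ⇒ χ ≤ 3
  χ = 3

Answer: 3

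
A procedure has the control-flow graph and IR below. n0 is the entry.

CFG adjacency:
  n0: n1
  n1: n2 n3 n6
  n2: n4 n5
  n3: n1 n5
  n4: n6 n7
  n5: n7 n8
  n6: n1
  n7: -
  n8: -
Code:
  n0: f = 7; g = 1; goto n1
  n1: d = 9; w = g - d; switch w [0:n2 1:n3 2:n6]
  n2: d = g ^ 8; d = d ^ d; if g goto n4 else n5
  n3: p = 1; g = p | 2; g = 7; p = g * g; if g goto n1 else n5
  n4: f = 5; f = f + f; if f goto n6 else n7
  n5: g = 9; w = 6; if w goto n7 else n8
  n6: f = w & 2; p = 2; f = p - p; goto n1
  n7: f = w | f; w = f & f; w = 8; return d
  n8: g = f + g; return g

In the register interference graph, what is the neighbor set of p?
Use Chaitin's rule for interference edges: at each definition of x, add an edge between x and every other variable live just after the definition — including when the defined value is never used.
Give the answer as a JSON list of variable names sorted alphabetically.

Per-block:
  n0 def {f,g} use ∅
  n1 def {d,w} use {g}
  n2 def {d} use {g}
  n3 def {g,p} use ∅
  n4 def {f} use ∅
  n5 def {g,w} use ∅
  n6 def {f,p} use {w}
  n7 def {f,w} use {d,f,w}
  n8 def {g} use {f,g}

Liveness:
  live n0: ∅→{f,g}
  live n1: {f,g}→{d,f,g,w}
  live n2: {f,g,w}→{d,f,g,w}
  live n3: {d,f}→{d,f,g}
  live n4: {d,g,w}→{d,f,g,w}
  live n5: {d,f}→{d,f,g,w}
  live n6: {g,w}→{f,g}
  live n7: {d,f,w}→∅
  live n8: {f,g}→∅

Interference:
  d↔{f,g,p,w}
  f↔{d,g,p,w}
  g↔{d,f,p,w}
  p↔{d,f,g}
  w↔{d,f,g}

N(p) = ["d", "f", "g"]

Answer: ["d", "f", "g"]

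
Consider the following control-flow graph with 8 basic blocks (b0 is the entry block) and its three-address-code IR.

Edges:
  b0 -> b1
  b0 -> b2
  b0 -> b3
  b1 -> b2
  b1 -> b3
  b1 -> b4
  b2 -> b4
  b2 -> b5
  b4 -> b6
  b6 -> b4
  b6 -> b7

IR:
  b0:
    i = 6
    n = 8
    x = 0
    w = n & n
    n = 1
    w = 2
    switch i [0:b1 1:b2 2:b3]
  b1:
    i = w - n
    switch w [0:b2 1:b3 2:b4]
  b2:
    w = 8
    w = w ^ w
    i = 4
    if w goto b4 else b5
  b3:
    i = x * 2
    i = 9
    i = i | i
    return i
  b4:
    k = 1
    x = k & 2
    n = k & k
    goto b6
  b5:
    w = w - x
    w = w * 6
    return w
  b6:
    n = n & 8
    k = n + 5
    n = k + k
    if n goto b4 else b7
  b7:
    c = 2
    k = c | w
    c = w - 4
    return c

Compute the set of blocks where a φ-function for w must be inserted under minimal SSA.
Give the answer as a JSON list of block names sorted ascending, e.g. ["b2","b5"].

idom tree: b1←b0 b2←b0 b3←b0 b4←b0 b5←b2 b6←b4 b7←b6
Join-block Dom:
  b2: preds {b0,b1}: {b0} ∩ {b0,b1} = {b0}; idom=b0
  b3: preds {b0,b1}: {b0} ∩ {b0,b1} = {b0}; idom=b0
  b4: preds {b1,b2,b6}: {b0,b1} ∩ {b0,b2} ∩ {b0,b4,b6} = {b0}; idom=b0

Frontier:
  b2←b0: walk · to b0
  b2←b1: walk b1 to b0
  b3←b0: walk · to b0
  b3←b1: walk b1 to b0
  b4←b1: walk b1 to b0
  b4←b2: walk b2 to b0
  b4←b6: walk b6→b4 to b0
  b0: DF=∅
  b1: DF={b2,b3,b4}
  b2: DF={b4}
  b3: DF=∅
  b4: DF={b4}
  b5: DF=∅
  b6: DF={b4}
  b7: DF=∅

φ for w: defs {b0,b2,b5}
  DF⁺ = {b4}

Answer: ["b4"]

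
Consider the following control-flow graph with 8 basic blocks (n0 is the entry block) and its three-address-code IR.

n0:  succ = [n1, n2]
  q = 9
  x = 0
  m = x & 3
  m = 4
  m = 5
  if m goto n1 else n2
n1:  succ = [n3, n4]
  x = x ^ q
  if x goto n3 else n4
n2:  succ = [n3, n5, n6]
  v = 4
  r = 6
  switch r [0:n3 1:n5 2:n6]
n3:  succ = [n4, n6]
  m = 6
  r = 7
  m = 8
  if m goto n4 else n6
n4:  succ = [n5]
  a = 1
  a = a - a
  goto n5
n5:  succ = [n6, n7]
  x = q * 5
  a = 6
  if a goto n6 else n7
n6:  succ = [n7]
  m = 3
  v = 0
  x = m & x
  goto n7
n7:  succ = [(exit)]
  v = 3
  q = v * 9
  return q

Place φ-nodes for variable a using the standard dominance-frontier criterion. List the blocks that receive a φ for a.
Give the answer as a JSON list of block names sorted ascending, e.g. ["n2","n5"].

idom tree: n1←n0 n2←n0 n3←n0 n4←n0 n5←n0 n6←n0 n7←n0
Dom at joins:
  n3: preds {n1,n2}: {n0,n1} ∩ {n0,n2} = {n0}; idom=n0
  n4: preds {n1,n3}: {n0,n1} ∩ {n0,n3} = {n0}; idom=n0
  n5: preds {n2,n4}: {n0,n2} ∩ {n0,n4} = {n0}; idom=n0
  n6: preds {n2,n3,n5}: {n0,n2} ∩ {n0,n3} ∩ {n0,n5} = {n0}; idom=n0
  n7: preds {n5,n6}: {n0,n5} ∩ {n0,n6} = {n0}; idom=n0

DF walk-up:
  join n3 pred n1: n1 stop@n0
  join n3 pred n2: n2 stop@n0
  join n4 pred n1: n1 stop@n0
  join n4 pred n3: n3 stop@n0
  join n5 pred n2: n2 stop@n0
  join n5 pred n4: n4 stop@n0
  join n6 pred n2: n2 stop@n0
  join n6 pred n3: n3 stop@n0
  join n6 pred n5: n5 stop@n0
  join n7 pred n5: n5 stop@n0
  join n7 pred n6: n6 stop@n0
  DF(n0)=∅
  DF(n1)={n3,n4}
  DF(n2)={n3,n5,n6}
  DF(n3)={n4,n6}
  DF(n4)={n5}
  DF(n5)={n6,n7}
  DF(n6)={n7}
  DF(n7)=∅

φ for a: defs {n4,n5}
  DF⁺ = {n5,n6,n7}

Answer: ["n5", "n6", "n7"]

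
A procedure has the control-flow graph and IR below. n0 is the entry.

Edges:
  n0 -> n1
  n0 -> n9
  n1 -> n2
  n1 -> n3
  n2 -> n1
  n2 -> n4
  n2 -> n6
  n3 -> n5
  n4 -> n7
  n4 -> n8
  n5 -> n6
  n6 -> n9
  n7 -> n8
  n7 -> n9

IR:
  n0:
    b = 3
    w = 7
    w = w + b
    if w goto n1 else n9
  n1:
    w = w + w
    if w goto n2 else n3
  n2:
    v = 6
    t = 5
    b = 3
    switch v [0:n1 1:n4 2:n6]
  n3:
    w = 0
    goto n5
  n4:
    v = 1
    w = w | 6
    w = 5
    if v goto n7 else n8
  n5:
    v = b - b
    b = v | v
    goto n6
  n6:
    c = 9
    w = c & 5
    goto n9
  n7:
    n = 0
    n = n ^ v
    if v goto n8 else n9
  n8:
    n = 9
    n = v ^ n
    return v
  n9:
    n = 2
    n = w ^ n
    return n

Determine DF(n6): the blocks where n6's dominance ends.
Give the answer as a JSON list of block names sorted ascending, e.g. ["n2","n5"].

Answer: ["n9"]

Derivation:
idom tree: n1←n0 n2←n1 n3←n1 n4←n2 n5←n3 n6←n1 n7←n4 n8←n4 n9←n0
Dom at joins:
  n1: preds {n0,n2}: {n0} ∩ {n0,n1,n2} = {n0}; idom=n0
  n6: preds {n2,n5}: {n0,n1,n2} ∩ {n0,n1,n3,n5} = {n0,n1}; idom=n1
  n8: preds {n4,n7}: {n0,n1,n2,n4} ∩ {n0,n1,n2,n4,n7} = {n0,n1,n2,n4}; idom=n4
  n9: preds {n0,n6,n7}: {n0} ∩ {n0,n1,n6} ∩ {n0,n1,n2,n4,n7} = {n0}; idom=n0

DF derivation:
  join n1 pred n0: · stop@n0
  join n1 pred n2: n2→n1 stop@n0
  join n6 pred n2: n2 stop@n1
  join n6 pred n5: n5→n3 stop@n1
  join n8 pred n4: · stop@n4
  join n8 pred n7: n7 stop@n4
  join n9 pred n0: · stop@n0
  join n9 pred n6: n6→n1 stop@n0
  join n9 pred n7: n7→n4→n2→n1 stop@n0
  n0: DF=∅
  n1: DF={n1,n9}
  n2: DF={n1,n6,n9}
  n3: DF={n6}
  n4: DF={n9}
  n5: DF={n6}
  n6: DF={n9}
  n7: DF={n8,n9}
  n8: DF=∅
  n9: DF=∅

DF(n6) = ["n9"]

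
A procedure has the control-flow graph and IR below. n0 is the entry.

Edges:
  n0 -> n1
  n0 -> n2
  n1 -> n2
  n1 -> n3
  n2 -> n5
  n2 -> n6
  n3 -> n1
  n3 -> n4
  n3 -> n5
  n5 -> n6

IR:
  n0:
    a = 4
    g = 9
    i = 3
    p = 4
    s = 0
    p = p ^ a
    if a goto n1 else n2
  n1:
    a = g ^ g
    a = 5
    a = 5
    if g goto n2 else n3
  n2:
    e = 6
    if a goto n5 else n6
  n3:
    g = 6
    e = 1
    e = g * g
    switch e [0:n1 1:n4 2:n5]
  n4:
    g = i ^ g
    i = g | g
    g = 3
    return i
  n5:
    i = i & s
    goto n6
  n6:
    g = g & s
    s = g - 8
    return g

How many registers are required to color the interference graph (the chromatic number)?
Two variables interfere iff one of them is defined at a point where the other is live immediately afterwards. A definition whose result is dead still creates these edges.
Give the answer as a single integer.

Answer: 5

Derivation:
Per-block:
  n0: {a,g,i,p,s} / ∅
  n1: {a} / {g}
  n2: {e} / {a}
  n3: {e,g} / ∅
  n4: {g,i} / {g,i}
  n5: {i} / {i,s}
  n6: {g,s} / {g,s}

Live sets:
  live n0: ∅→{a,g,i,s}
  live n1: {g,i,s}→{a,g,i,s}
  live n2: {a,g,i,s}→{g,i,s}
  live n3: {i,s}→{g,i,s}
  live n4: {g,i}→∅
  live n5: {g,i,s}→{g,s}
  live n6: {g,s}→∅

Interference:
  a↔{e,g,i,p,s}
  e↔{a,g,i,s}
  g↔{a,e,i,p,s}
  i↔{a,e,g,p,s}
  p↔{a,g,i,s}
  s↔{a,e,g,i,p}

Registers:
  clique {a,e,g,i,s} ⇒ need ≥ 5
  5-colouring: r0={a}  r1={g}  r2={i}  r3={s}  r4={e,p}
  χ = 5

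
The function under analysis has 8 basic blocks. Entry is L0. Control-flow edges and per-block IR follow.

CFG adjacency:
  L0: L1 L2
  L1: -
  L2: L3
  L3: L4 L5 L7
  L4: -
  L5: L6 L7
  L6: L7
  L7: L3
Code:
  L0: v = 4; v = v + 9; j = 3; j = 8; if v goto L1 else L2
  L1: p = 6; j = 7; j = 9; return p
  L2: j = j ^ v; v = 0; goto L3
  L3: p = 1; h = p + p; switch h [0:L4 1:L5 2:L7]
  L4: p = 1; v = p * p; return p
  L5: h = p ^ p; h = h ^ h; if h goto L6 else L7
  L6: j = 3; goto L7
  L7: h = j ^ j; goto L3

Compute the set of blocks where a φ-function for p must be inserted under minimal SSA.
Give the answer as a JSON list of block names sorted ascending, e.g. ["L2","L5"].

Answer: ["L3"]

Analysis:
idom tree: L1←L0 L2←L0 L3←L2 L4←L3 L5←L3 L6←L5 L7←L3
Dom∩ at merges:
  L3: preds {L2,L7}: {L0,L2} ∩ {L0,L2,L3,L7} = {L0,L2}; idom=L2
  L7: preds {L3,L5,L6}: {L0,L2,L3} ∩ {L0,L2,L3,L5} ∩ {L0,L2,L3,L5,L6} = {L0,L2,L3}; idom=L3

DF walk-up:
  join L3 pred L2: · stop@L2
  join L3 pred L7: L7→L3 stop@L2
  join L7 pred L3: · stop@L3
  join L7 pred L5: L5 stop@L3
  join L7 pred L6: L6→L5 stop@L3
  L0 → ∅
  L1 → ∅
  L2 → ∅
  L3 → {L3}
  L4 → ∅
  L5 → {L7}
  L6 → {L7}
  L7 → {L3}

φ for p: defs {L1,L3,L4}
  DF⁺ = {L3}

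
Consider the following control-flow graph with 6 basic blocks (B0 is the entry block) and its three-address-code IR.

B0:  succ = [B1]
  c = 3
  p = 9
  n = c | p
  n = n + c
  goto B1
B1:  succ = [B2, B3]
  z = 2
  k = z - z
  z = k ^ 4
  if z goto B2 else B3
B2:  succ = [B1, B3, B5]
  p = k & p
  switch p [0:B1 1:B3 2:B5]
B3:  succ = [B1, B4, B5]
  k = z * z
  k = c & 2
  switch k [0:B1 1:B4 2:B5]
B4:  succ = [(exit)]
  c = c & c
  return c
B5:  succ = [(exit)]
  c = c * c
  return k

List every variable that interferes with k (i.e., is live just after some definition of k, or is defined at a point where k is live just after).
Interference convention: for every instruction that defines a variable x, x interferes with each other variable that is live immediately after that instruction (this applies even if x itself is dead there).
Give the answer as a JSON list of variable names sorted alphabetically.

Per-block:
  B0: def={c,n,p} ue=∅
  B1: def={k,z} ue=∅
  B2: def={p} ue={k,p}
  B3: def={k} ue={c,z}
  B4: def={c} ue={c}
  B5: def={c} ue={c,k}

Live sets:
  B0: in=∅ out={c,p}
  B1: in={c,p} out={c,k,p,z}
  B2: in={c,k,p,z} out={c,k,p,z}
  B3: in={c,p,z} out={c,k,p}
  B4: in={c} out=∅
  B5: in={c,k} out=∅

Interference:
  c↔{k,n,p,z}
  k↔{c,p,z}
  n↔{c,p}
  p↔{c,k,n,z}
  z↔{c,k,p}

N(k) = ["c", "p", "z"]

Answer: ["c", "p", "z"]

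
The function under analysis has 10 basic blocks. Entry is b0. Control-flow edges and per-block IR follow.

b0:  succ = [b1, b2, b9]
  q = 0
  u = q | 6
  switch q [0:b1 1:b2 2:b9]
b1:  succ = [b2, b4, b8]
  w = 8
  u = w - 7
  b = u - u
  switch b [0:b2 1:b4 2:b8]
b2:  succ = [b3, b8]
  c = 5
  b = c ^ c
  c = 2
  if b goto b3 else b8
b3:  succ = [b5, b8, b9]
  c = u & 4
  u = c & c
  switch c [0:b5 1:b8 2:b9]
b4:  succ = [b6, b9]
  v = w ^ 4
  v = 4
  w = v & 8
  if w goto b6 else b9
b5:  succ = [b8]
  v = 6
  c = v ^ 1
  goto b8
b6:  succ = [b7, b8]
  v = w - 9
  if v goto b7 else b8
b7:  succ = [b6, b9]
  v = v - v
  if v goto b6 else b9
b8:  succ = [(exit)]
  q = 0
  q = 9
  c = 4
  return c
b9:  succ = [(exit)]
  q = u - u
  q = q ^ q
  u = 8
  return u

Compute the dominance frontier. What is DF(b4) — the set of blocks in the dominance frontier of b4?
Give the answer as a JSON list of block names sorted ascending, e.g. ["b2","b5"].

idom tree: b1←b0 b2←b0 b3←b2 b4←b1 b5←b3 b6←b4 b7←b6 b8←b0 b9←b0
Join-block Dom:
  b2: preds {b0,b1}: {b0} ∩ {b0,b1} = {b0}; idom=b0
  b6: preds {b4,b7}: {b0,b1,b4} ∩ {b0,b1,b4,b6,b7} = {b0,b1,b4}; idom=b4
  b8: preds {b1,b2,b3,b5,b6}: {b0,b1} ∩ {b0,b2} ∩ {b0,b2,b3} ∩ {b0,b2,b3,b5} ∩ {b0,b1,b4,b6} = {b0}; idom=b0
  b9: preds {b0,b3,b4,b7}: {b0} ∩ {b0,b2,b3} ∩ {b0,b1,b4} ∩ {b0,b1,b4,b6,b7} = {b0}; idom=b0

Frontier:
  join b2 pred b0: · stop@b0
  join b2 pred b1: b1 stop@b0
  join b6 pred b4: · stop@b4
  join b6 pred b7: b7→b6 stop@b4
  join b8 pred b1: b1 stop@b0
  join b8 pred b2: b2 stop@b0
  join b8 pred b3: b3→b2 stop@b0
  join b8 pred b5: b5→b3→b2 stop@b0
  join b8 pred b6: b6→b4→b1 stop@b0
  join b9 pred b0: · stop@b0
  join b9 pred b3: b3→b2 stop@b0
  join b9 pred b4: b4→b1 stop@b0
  join b9 pred b7: b7→b6→b4→b1 stop@b0
  DF(b0)=∅
  DF(b1)={b2,b8,b9}
  DF(b2)={b8,b9}
  DF(b3)={b8,b9}
  DF(b4)={b8,b9}
  DF(b5)={b8}
  DF(b6)={b6,b8,b9}
  DF(b7)={b6,b9}
  DF(b8)=∅
  DF(b9)=∅

DF(b4) = ["b8", "b9"]

Answer: ["b8", "b9"]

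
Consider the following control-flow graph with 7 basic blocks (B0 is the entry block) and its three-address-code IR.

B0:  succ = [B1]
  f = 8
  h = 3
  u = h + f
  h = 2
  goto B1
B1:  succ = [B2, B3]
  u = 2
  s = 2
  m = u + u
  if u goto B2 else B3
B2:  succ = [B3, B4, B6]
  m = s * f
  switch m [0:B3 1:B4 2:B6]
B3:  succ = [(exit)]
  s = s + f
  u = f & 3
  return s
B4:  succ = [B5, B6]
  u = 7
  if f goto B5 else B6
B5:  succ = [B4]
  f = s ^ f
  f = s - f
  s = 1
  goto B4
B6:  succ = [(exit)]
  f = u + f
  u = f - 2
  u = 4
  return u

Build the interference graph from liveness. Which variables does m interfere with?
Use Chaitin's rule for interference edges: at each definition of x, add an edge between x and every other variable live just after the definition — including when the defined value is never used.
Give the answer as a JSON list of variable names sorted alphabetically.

Per-block:
  B0: {f,h,u} / ∅
  B1: {m,s,u} / ∅
  B2: {m} / {f,s}
  B3: {s,u} / {f,s}
  B4: {u} / {f}
  B5: {f,s} / {f,s}
  B6: {f,u} / {f,u}

Liveness:
  B0 li=∅ lo={f}
  B1 li={f} lo={f,s,u}
  B2 li={f,s,u} lo={f,s,u}
  B3 li={f,s} lo=∅
  B4 li={f,s} lo={f,s,u}
  B5 li={f,s} lo={f,s}
  B6 li={f,u} lo=∅

Conflict graph:
  f↔{h,m,s,u}
  h↔{f}
  m↔{f,s,u}
  s↔{f,m,u}
  u↔{f,m,s}

N(m) = ["f", "s", "u"]

Answer: ["f", "s", "u"]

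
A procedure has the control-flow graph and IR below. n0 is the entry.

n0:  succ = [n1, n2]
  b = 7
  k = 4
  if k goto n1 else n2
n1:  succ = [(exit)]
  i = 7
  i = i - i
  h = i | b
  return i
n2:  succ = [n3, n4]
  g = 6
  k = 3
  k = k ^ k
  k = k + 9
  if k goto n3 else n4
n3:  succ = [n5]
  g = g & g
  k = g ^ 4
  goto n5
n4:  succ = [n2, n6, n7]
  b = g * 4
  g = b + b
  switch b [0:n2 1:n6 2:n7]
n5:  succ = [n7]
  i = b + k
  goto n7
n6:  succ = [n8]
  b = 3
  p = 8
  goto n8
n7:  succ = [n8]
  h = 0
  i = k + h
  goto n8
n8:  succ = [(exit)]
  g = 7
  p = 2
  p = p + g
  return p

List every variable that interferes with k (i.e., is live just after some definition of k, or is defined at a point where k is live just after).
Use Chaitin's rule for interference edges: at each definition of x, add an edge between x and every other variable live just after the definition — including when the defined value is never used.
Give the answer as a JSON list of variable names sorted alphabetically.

Answer: ["b", "g", "h", "i"]

Analysis:
Block summaries:
  n0: {b,k} / ∅
  n1: {h,i} / {b}
  n2: {g,k} / ∅
  n3: {g,k} / {g}
  n4: {b,g} / {g}
  n5: {i} / {b,k}
  n6: {b,p} / ∅
  n7: {h,i} / {k}
  n8: {g,p} / ∅

Live sets:
  n0 li=∅ lo={b}
  n1 li={b} lo=∅
  n2 li={b} lo={b,g,k}
  n3 li={b,g} lo={b,k}
  n4 li={g,k} lo={b,k}
  n5 li={b,k} lo={k}
  n6 li=∅ lo=∅
  n7 li={k} lo=∅
  n8 li=∅ lo=∅

Interfere edges:
  b — {g,i,k}
  g — {b,k,p}
  h — {i,k}
  i — {b,h,k}
  k — {b,g,h,i}
  p — {g}

N(k) = ["b", "g", "h", "i"]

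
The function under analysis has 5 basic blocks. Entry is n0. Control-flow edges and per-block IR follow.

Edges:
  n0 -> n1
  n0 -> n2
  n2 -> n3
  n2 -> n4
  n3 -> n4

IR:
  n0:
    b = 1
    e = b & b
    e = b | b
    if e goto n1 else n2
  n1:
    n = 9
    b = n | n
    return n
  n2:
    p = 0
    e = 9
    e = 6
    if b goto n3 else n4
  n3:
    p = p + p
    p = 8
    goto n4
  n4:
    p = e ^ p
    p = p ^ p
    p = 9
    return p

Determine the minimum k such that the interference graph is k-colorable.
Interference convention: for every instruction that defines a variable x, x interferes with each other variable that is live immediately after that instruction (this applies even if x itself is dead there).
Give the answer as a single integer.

Per-block:
  n0: def={b,e} ue=∅
  n1: def={b,n} ue=∅
  n2: def={e,p} ue={b}
  n3: def={p} ue={p}
  n4: def={p} ue={e,p}

Liveness:
  n0 li=∅ lo={b}
  n1 li=∅ lo=∅
  n2 li={b} lo={e,p}
  n3 li={e,p} lo={e,p}
  n4 li={e,p} lo=∅

Interfere edges:
  b↔{e,n,p}
  e↔{b,p}
  n↔{b}
  p↔{b,e}

Registers:
  clique {b,e,p} ⇒ need ≥ 3
  assign b→r0 e→r1 n→r1 p→r2 — no edge inside a register ⇒ χ ≤ 3
  χ = 3

Answer: 3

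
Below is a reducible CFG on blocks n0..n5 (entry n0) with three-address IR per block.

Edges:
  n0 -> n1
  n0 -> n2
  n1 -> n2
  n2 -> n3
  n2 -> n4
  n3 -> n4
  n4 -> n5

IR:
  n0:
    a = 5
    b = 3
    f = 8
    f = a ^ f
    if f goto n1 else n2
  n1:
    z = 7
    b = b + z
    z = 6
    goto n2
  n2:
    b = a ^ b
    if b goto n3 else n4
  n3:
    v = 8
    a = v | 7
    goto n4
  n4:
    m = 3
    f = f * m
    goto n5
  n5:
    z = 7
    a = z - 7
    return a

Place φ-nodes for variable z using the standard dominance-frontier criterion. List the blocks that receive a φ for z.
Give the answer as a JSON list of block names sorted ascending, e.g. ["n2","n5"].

Answer: ["n2"]

Derivation:
idom tree: n1←n0 n2←n0 n3←n2 n4←n2 n5←n4
Join-block Dom:
  n2: preds {n0,n1}: {n0} ∩ {n0,n1} = {n0}; idom=n0
  n4: preds {n2,n3}: {n0,n2} ∩ {n0,n2,n3} = {n0,n2}; idom=n2

Frontier:
  join n2 pred n0: · stop@n0
  join n2 pred n1: n1 stop@n0
  join n4 pred n2: · stop@n2
  join n4 pred n3: n3 stop@n2
  n0 → ∅
  n1 → {n2}
  n2 → ∅
  n3 → {n4}
  n4 → ∅
  n5 → ∅

φ for z: defs {n1,n5}
  DF⁺ = {n2}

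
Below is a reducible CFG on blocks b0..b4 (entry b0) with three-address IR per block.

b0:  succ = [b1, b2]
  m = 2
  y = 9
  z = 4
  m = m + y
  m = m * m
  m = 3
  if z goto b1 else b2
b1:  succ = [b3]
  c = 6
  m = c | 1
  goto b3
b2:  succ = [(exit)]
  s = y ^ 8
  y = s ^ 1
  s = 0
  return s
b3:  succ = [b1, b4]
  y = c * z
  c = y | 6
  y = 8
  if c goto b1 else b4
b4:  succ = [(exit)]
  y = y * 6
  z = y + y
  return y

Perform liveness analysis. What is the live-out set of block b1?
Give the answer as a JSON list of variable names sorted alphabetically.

Answer: ["c", "z"]

Analysis:
def/use:
  b0 def {m,y,z} use ∅
  b1 def {c,m} use ∅
  b2 def {s,y} use {y}
  b3 def {c,y} use {c,z}
  b4 def {y,z} use {y}

Backward fixpoint:
  b0 li=∅ lo={y,z}
  b1 li={z} lo={c,z}
  b2 li={y} lo=∅
  b3 li={c,z} lo={y,z}
  b4 li={y} lo=∅

live-out(b1) = ["c", "z"]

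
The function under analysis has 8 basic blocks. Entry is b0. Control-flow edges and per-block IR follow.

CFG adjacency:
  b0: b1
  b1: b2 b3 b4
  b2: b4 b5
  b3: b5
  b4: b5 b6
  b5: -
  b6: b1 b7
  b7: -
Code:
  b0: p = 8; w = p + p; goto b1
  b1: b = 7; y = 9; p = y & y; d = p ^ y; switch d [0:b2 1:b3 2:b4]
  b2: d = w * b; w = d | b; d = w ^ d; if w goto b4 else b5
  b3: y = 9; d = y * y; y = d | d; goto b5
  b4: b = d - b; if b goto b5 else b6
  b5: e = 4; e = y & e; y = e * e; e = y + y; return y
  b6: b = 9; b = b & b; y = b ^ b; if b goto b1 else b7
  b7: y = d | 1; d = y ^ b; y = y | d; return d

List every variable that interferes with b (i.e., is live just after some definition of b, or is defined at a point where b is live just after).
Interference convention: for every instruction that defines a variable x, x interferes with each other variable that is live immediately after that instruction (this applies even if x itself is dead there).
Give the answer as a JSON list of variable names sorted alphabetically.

Answer: ["d", "p", "w", "y"]

Analysis:
Block summaries:
  b0 def {p,w} use ∅
  b1 def {b,d,p,y} use ∅
  b2 def {d,w} use {b,w}
  b3 def {d,y} use ∅
  b4 def {b} use {b,d}
  b5 def {e,y} use {y}
  b6 def {b,y} use ∅
  b7 def {d,y} use {b,d}

Liveness:
  live b0: ∅→{w}
  live b1: {w}→{b,d,w,y}
  live b2: {b,w,y}→{b,d,w,y}
  live b3: ∅→{y}
  live b4: {b,d,w,y}→{d,w,y}
  live b5: {y}→∅
  live b6: {d,w}→{b,d,w}
  live b7: {b,d}→∅

Conflict graph:
  b↔{d,p,w,y}
  d↔{b,w,y}
  e↔{y}
  p↔{b,w,y}
  w↔{b,d,p,y}
  y↔{b,d,e,p,w}

N(b) = ["d", "p", "w", "y"]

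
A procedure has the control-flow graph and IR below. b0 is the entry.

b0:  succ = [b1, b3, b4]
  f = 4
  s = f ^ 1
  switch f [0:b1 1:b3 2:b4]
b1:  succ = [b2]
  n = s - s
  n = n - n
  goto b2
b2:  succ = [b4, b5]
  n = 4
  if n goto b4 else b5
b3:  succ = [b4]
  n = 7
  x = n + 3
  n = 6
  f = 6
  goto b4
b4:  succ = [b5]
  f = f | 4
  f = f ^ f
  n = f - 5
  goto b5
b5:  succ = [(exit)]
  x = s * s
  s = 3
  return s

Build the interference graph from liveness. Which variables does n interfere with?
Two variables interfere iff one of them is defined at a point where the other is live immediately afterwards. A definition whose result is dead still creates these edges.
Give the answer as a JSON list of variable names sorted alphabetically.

Answer: ["f", "s"]

Analysis:
Per-block:
  b0 def {f,s} use ∅
  b1 def {n} use {s}
  b2 def {n} use ∅
  b3 def {f,n,x} use ∅
  b4 def {f,n} use {f}
  b5 def {s,x} use {s}

Backward fixpoint:
  live b0: ∅→{f,s}
  live b1: {f,s}→{f,s}
  live b2: {f,s}→{f,s}
  live b3: {s}→{f,s}
  live b4: {f,s}→{s}
  live b5: {s}→∅

Conflict graph:
  f: {n,s}
  n: {f,s}
  s: {f,n,x}
  x: {s}

N(n) = ["f", "s"]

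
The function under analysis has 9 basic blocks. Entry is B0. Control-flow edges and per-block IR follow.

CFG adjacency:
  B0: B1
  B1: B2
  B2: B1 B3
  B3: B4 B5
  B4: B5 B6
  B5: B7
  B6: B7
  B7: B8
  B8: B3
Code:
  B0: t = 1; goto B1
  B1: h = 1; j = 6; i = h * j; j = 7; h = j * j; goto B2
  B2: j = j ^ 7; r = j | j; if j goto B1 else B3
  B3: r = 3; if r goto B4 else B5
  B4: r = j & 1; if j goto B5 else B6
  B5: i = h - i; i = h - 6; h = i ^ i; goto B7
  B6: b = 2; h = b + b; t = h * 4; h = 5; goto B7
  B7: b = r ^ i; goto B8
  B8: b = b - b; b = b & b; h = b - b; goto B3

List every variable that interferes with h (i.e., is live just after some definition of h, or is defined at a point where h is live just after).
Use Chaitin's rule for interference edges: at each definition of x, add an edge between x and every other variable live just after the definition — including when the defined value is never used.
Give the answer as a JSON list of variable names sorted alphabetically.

Answer: ["i", "j", "r"]

Derivation:
Per-block:
  B0: def={t} ue=∅
  B1: def={h,i,j} ue=∅
  B2: def={j,r} ue={j}
  B3: def={r} ue=∅
  B4: def={r} ue={j}
  B5: def={h,i} ue={h,i}
  B6: def={b,h,t} ue=∅
  B7: def={b} ue={i,r}
  B8: def={b,h} ue={b}

Live sets:
  B0 li=∅ lo=∅
  B1 li=∅ lo={h,i,j}
  B2 li={h,i,j} lo={h,i,j}
  B3 li={h,i,j} lo={h,i,j,r}
  B4 li={h,i,j} lo={h,i,j,r}
  B5 li={h,i,j,r} lo={i,j,r}
  B6 li={i,j,r} lo={i,j,r}
  B7 li={i,j,r} lo={b,i,j}
  B8 li={b,i,j} lo={h,i,j}

Interference:
  b: {i,j,r}
  h: {i,j,r}
  i: {b,h,j,r,t}
  j: {b,h,i,r,t}
  r: {b,h,i,j,t}
  t: {i,j,r}

N(h) = ["i", "j", "r"]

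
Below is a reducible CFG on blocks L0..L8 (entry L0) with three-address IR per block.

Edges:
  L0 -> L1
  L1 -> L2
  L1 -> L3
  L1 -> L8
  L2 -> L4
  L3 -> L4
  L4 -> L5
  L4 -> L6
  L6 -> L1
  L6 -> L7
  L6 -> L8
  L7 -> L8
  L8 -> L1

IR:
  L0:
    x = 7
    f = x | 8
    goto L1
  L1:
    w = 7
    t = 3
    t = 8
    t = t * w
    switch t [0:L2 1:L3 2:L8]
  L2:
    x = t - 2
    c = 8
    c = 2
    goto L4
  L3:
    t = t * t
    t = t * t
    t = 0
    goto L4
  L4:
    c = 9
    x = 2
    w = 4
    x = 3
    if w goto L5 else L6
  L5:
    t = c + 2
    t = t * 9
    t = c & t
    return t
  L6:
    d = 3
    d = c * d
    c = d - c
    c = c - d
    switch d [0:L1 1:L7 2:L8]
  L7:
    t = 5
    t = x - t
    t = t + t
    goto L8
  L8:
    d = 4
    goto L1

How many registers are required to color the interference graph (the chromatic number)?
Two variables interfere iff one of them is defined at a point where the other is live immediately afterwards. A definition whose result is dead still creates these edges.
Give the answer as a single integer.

Block summaries:
  L0: {f,x} / ∅
  L1: {t,w} / ∅
  L2: {c,x} / {t}
  L3: {t} / {t}
  L4: {c,w,x} / ∅
  L5: {t} / {c}
  L6: {c,d} / {c}
  L7: {t} / {x}
  L8: {d} / ∅

Backward fixpoint:
  live L0: ∅→∅
  live L1: ∅→{t}
  live L2: {t}→∅
  live L3: {t}→∅
  live L4: ∅→{c,x}
  live L5: {c}→∅
  live L6: {c,x}→{x}
  live L7: {x}→∅
  live L8: ∅→∅

Interference:
  c: {d,t,w,x}
  d: {c,x}
  f: ∅
  t: {c,w,x}
  w: {c,t,x}
  x: {c,d,t,w}

Colouring:
  clique {c,t,w,x} ⇒ need ≥ 4
  assign c→r0 d→r2 f→r0 t→r2 w→r3 x→r1 — no edge inside a register ⇒ χ ≤ 4
  χ = 4

Answer: 4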